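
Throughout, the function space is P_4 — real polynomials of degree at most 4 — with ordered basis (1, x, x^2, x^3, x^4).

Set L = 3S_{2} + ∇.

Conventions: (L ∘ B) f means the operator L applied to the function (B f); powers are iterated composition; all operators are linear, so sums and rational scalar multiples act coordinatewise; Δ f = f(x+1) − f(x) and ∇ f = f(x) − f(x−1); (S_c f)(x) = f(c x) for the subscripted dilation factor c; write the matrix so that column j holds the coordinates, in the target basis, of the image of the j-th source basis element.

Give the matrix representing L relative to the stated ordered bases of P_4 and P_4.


the matrix is [[3, 1, -1, 1, -1]; [0, 6, 2, -3, 4]; [0, 0, 12, 3, -6]; [0, 0, 0, 24, 4]; [0, 0, 0, 0, 48]] (rows listed top to bottom)

image of 1: 3
image of x: 6x + 1
image of x^2: 12x^2 + 2x - 1
image of x^3: 24x^3 + 3x^2 - 3x + 1
image of x^4: 48x^4 + 4x^3 - 6x^2 + 4x - 1
each image's coordinates form column j of the matrix


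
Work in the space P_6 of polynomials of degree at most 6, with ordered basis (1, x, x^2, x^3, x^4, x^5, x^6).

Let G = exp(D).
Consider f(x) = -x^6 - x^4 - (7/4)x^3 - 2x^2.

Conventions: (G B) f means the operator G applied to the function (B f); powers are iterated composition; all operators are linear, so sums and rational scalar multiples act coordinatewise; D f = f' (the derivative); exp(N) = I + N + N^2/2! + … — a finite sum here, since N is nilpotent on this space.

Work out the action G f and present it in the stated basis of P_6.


order-1 term: -6x^5 - 4x^3 - (21/4)x^2 - 4x
order-2 term: -15x^4 - 6x^2 - (21/4)x - 2
order-3 term: -20x^3 - 4x - 7/4
order-4 term: -15x^2 - 1
order-5 term: -6x
order-6 term: -1
the series for exp(D) f terminates at order 6
exp(D) f = -x^6 - 6x^5 - 16x^4 - (103/4)x^3 - (113/4)x^2 - (77/4)x - 23/4

the image equals g(x) = -x^6 - 6x^5 - 16x^4 - (103/4)x^3 - (113/4)x^2 - (77/4)x - 23/4


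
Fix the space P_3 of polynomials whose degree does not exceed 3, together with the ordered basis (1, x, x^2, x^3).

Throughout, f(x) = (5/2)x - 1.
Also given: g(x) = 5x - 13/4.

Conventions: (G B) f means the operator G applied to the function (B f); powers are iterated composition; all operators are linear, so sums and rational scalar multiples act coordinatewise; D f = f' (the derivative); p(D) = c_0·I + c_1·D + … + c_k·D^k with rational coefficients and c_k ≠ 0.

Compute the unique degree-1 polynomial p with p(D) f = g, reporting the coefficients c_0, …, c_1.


c_0 = 2, c_1 = -1/2

D^0 f = (5/2)x - 1
D^1 f = 5/2
matching coefficients of g against c_0 f + c_1 Df + … from the top degree down determines the c_i
solution: c_0 = 2, c_1 = -1/2


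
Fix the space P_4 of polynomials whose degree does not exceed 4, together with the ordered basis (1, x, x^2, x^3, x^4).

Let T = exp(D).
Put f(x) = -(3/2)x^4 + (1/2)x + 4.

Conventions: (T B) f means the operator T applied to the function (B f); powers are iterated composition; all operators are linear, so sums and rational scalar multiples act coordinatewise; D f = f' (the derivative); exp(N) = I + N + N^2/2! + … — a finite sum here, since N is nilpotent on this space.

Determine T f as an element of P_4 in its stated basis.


order-1 term: -6x^3 + 1/2
order-2 term: -9x^2
order-3 term: -6x
order-4 term: -3/2
the series for exp(D) f terminates at order 4
exp(D) f = -(3/2)x^4 - 6x^3 - 9x^2 - (11/2)x + 3

the result is g(x) = -(3/2)x^4 - 6x^3 - 9x^2 - (11/2)x + 3


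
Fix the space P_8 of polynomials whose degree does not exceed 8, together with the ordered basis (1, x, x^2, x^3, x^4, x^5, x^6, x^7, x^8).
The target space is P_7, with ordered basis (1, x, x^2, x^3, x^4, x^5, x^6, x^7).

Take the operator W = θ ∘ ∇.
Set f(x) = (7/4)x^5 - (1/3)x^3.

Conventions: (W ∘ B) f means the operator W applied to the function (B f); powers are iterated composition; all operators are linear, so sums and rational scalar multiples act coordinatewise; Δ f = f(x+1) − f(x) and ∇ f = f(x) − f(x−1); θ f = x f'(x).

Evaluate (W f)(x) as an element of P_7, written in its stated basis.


g(x) = 35x^4 - (105/2)x^3 + 33x^2 - (31/4)x

∇ f = (35/4)x^4 - (35/2)x^3 + (33/2)x^2 - (31/4)x + 17/12
θ ∇ f = 35x^4 - (105/2)x^3 + 33x^2 - (31/4)x


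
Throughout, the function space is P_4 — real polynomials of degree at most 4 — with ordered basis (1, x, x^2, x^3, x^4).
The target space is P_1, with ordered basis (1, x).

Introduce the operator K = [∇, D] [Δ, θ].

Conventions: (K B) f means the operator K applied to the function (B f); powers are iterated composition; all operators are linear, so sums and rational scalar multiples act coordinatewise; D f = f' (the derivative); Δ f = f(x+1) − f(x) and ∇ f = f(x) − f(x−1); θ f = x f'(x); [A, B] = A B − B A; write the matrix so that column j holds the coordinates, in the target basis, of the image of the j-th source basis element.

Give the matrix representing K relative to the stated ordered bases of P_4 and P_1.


image of 1: 0
image of x: 0
image of x^2: 0
image of x^3: 0
image of x^4: 0
each image's coordinates form column j of the matrix

the matrix is [[0, 0, 0, 0, 0]; [0, 0, 0, 0, 0]] (rows listed top to bottom)


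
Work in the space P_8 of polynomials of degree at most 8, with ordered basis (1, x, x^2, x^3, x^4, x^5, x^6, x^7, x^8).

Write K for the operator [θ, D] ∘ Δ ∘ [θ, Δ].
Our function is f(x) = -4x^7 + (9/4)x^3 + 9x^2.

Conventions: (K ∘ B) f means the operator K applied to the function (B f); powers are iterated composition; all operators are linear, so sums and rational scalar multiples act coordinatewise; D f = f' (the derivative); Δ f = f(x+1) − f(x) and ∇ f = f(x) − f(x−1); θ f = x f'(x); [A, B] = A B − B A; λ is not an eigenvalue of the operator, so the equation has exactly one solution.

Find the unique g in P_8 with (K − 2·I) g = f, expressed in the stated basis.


write g with unknown coordinates in the stated basis and equate coefficients in (K − 2·I) g = f
solving from the highest basis element down gives g = 2x^7 + 210x^4 + (10071/8)x^3 + (5871/2)x^2 + 5670x + 70869/8
check: K g = 420x^4 + 2520x^3 + 5880x^2 + 11340x + 70869/4
so K g − 2·g = -4x^7 + (9/4)x^3 + 9x^2 = f ✓

the result is g(x) = 2x^7 + 210x^4 + (10071/8)x^3 + (5871/2)x^2 + 5670x + 70869/8


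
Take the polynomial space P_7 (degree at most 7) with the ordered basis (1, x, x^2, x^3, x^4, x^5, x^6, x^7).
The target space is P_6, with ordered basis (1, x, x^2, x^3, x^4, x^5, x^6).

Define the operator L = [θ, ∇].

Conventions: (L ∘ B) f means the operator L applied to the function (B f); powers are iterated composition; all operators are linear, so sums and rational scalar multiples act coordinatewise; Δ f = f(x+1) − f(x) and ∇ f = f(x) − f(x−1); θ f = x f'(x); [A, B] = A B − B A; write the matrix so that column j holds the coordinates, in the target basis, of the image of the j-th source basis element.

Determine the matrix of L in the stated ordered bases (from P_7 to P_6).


the matrix is [[0, -1, 2, -3, 4, -5, 6, -7]; [0, 0, -2, 6, -12, 20, -30, 42]; [0, 0, 0, -3, 12, -30, 60, -105]; [0, 0, 0, 0, -4, 20, -60, 140]; [0, 0, 0, 0, 0, -5, 30, -105]; [0, 0, 0, 0, 0, 0, -6, 42]; [0, 0, 0, 0, 0, 0, 0, -7]] (rows listed top to bottom)

image of 1: 0
image of x: -1
image of x^2: -2x + 2
image of x^3: -3x^2 + 6x - 3
image of x^4: -4x^3 + 12x^2 - 12x + 4
image of x^5: -5x^4 + 20x^3 - 30x^2 + 20x - 5
image of x^6: -6x^5 + 30x^4 - 60x^3 + 60x^2 - 30x + 6
image of x^7: -7x^6 + 42x^5 - 105x^4 + 140x^3 - 105x^2 + 42x - 7
each image's coordinates form column j of the matrix


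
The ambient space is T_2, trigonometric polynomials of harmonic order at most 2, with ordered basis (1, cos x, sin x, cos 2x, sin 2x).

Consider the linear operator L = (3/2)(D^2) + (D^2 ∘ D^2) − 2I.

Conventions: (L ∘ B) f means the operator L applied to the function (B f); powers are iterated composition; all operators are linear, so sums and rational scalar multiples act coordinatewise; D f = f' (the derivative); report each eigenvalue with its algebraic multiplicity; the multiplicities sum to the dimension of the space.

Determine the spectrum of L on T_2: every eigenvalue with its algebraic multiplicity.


image of 1: -2
image of cos x: -(5/2)cos x
image of sin x: -(5/2)sin x
image of cos 2x: 8cos 2x
image of sin 2x: 8sin 2x
the matrix is diagonal; its diagonal is (-2, -5/2, -5/2, 8, 8)
for a triangular matrix the eigenvalues are the diagonal entries, with algebraic multiplicity their repetition count

λ = -5/2 (multiplicity 2), λ = -2 (multiplicity 1), λ = 8 (multiplicity 2)


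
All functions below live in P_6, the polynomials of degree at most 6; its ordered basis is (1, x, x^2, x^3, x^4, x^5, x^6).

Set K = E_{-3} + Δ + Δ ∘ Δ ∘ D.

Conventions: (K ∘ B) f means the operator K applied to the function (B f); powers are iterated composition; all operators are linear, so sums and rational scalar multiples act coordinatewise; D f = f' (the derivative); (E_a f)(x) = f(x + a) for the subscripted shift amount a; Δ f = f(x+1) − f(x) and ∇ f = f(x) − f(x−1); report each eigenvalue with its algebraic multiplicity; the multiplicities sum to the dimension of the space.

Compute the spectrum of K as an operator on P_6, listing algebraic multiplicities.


image of 1: 1
image of x: x - 2
image of x^2: x^2 - 4x + 10
image of x^3: x^3 - 6x^2 + 30x - 20
image of x^4: x^4 - 8x^3 + 60x^2 - 80x + 106
image of x^5: x^5 - 10x^4 + 100x^3 - 200x^2 + 530x - 172
image of x^6: x^6 - 12x^5 + 150x^4 - 400x^3 + 1590x^2 - 1032x + 910
the matrix is upper triangular; its diagonal is (1, 1, 1, 1, 1, 1, 1)
for a triangular matrix the eigenvalues are the diagonal entries, with algebraic multiplicity their repetition count

λ = 1 (multiplicity 7)


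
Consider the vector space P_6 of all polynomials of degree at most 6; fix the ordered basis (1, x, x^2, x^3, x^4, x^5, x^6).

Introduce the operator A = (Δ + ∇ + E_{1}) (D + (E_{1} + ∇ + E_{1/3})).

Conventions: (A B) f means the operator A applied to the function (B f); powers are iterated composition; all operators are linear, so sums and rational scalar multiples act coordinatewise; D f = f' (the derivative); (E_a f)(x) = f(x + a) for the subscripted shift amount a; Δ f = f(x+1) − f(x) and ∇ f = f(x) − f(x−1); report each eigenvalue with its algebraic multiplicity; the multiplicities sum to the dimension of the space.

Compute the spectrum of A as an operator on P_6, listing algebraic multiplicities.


λ = 2 (multiplicity 7)

image of 1: 2
image of x: 2x + 28/3
image of x^2: 2x^2 + (56/3)x + 199/9
image of x^3: 2x^3 + 28x^2 + (199/3)x + 514/27
image of x^4: 2x^4 + (112/3)x^3 + (398/3)x^2 + (2056/27)x + 5437/81
image of x^5: 2x^5 + (140/3)x^4 + (1990/9)x^3 + (5140/27)x^2 + (27185/81)x + 11800/243
image of x^6: 2x^6 + 56x^5 + (995/3)x^4 + (10280/27)x^3 + (27185/27)x^2 + (23600/81)x + 161947/729
the matrix is upper triangular; its diagonal is (2, 2, 2, 2, 2, 2, 2)
for a triangular matrix the eigenvalues are the diagonal entries, with algebraic multiplicity their repetition count


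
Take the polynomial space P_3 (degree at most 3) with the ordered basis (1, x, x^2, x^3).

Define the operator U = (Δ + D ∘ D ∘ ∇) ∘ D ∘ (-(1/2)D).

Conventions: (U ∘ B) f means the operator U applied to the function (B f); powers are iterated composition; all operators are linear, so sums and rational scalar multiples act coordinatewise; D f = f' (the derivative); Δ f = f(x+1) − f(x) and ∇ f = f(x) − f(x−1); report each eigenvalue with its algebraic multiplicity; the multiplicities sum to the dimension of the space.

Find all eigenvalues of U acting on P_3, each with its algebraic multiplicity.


image of 1: 0
image of x: 0
image of x^2: 0
image of x^3: -3
the matrix is upper triangular; its diagonal is (0, 0, 0, 0)
for a triangular matrix the eigenvalues are the diagonal entries, with algebraic multiplicity their repetition count

λ = 0 (multiplicity 4)


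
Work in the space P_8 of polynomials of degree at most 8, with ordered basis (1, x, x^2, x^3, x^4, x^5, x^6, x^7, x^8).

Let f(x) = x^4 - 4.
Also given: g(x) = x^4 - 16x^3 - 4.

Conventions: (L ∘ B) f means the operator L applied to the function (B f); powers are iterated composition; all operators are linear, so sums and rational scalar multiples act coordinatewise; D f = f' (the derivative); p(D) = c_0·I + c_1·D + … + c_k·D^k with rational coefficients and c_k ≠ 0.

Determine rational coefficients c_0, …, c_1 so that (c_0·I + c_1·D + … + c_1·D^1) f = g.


p(D) = I − 4·D, i.e. c_0 = 1, c_1 = -4

D^0 f = x^4 - 4
D^1 f = 4x^3
matching coefficients of g against c_0 f + c_1 Df + … from the top degree down determines the c_i
solution: c_0 = 1, c_1 = -4


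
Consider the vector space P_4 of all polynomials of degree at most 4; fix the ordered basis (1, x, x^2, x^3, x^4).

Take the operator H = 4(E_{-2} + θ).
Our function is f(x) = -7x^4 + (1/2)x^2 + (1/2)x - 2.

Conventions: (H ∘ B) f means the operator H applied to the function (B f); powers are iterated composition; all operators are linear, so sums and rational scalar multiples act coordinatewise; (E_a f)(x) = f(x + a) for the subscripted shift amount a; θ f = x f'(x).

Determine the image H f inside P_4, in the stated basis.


E_{-2} f = -7x^4 + 56x^3 - (335/2)x^2 + (445/2)x - 113
θ f = -28x^4 + x^2 + (1/2)x
(E_{-2} + θ) f = -35x^4 + 56x^3 - (333/2)x^2 + 223x - 113
(4(E_{-2} + θ)) f = -140x^4 + 224x^3 - 666x^2 + 892x - 452

the result is g(x) = -140x^4 + 224x^3 - 666x^2 + 892x - 452


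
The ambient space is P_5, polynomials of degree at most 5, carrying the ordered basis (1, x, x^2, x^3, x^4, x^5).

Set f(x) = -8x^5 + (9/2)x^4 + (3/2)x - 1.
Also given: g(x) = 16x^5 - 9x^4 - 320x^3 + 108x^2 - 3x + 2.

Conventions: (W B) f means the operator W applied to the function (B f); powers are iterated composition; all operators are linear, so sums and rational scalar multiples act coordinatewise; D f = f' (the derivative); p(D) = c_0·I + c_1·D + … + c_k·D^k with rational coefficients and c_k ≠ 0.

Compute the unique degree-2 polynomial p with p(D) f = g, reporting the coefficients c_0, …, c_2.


D^0 f = -8x^5 + (9/2)x^4 + (3/2)x - 1
D^1 f = -40x^4 + 18x^3 + 3/2
D^2 f = -160x^3 + 54x^2
matching coefficients of g against c_0 f + c_1 Df + … from the top degree down determines the c_i
solution: c_0 = -2, c_1 = 0, c_2 = 2

p(D) = -2·I + 2·D^2, i.e. c_0 = -2, c_1 = 0, c_2 = 2


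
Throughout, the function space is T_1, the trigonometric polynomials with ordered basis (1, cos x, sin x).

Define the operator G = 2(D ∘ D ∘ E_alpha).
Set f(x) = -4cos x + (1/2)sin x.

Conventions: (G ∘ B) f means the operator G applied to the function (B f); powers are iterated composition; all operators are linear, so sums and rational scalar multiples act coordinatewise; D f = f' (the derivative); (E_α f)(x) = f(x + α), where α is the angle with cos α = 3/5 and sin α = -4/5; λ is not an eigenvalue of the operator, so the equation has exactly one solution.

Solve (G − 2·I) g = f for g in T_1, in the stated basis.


write g with unknown coordinates in the stated basis and equate coefficients in (G − 2·I) g = f
solving from the highest basis element down gives g = (15/16)cos x - (5/8)sin x
check: G g = -(17/8)cos x - (3/4)sin x
so G g − 2·g = -4cos x + (1/2)sin x = f ✓

g(x) = (15/16)cos x - (5/8)sin x


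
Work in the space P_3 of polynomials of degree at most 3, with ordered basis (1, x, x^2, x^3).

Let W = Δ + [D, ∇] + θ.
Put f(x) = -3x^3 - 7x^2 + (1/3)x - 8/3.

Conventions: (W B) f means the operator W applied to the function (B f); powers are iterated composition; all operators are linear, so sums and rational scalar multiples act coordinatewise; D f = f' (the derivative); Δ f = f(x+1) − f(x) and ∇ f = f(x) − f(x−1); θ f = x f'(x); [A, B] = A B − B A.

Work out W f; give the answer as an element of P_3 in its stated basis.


Δ f = -9x^2 - 23x - 29/3
∇ f = -9x^2 - 5x + 13/3
D ∇ f = -18x - 5
D f = -9x^2 - 14x + 1/3
∇ D f = -18x - 5
[D, ∇] f = 0
θ f = -9x^3 - 14x^2 + (1/3)x
(Δ + [D, ∇] + θ) f = -9x^3 - 23x^2 - (68/3)x - 29/3

the result is g(x) = -9x^3 - 23x^2 - (68/3)x - 29/3


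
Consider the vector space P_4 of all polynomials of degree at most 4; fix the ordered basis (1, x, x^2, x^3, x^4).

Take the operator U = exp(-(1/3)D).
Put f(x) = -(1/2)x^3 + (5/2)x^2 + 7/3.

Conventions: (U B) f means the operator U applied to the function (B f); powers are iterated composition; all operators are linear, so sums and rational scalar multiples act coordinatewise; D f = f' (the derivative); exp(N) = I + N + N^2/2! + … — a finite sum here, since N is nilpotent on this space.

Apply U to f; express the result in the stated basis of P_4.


the image equals g(x) = -(1/2)x^3 + 3x^2 - (11/6)x + 71/27

order-1 term: (1/2)x^2 - (5/3)x
order-2 term: -(1/6)x + 5/18
order-3 term: 1/54
the series for exp(-(1/3)D) f terminates at order 3
exp(-(1/3)D) f = -(1/2)x^3 + 3x^2 - (11/6)x + 71/27


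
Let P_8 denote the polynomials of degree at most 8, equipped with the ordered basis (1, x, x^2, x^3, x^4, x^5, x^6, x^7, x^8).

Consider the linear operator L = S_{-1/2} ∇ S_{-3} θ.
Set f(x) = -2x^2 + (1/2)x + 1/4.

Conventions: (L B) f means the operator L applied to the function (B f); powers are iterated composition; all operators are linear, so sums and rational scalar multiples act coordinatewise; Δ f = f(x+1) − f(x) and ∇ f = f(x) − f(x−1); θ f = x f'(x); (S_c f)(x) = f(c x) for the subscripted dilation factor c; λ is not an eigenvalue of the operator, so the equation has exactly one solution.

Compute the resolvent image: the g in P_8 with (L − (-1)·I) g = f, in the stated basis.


write g with unknown coordinates in the stated basis and equate coefficients in (L − (-1)·I) g = f
solving from the highest basis element down gives g = -2x^2 - (71/2)x - 569/4
check: L g = 36x + 285/2
so L g − (-1)·g = -2x^2 + (1/2)x + 1/4 = f ✓

the result is g(x) = -2x^2 - (71/2)x - 569/4


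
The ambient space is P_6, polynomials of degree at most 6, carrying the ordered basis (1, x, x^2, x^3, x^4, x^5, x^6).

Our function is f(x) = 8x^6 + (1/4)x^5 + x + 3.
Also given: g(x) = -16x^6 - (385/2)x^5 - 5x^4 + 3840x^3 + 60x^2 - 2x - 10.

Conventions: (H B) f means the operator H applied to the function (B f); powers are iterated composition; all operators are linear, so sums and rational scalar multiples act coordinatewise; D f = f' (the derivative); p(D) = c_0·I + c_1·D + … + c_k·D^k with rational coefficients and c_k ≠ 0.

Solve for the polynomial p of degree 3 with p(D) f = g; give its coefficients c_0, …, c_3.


D^0 f = 8x^6 + (1/4)x^5 + x + 3
D^1 f = 48x^5 + (5/4)x^4 + 1
D^2 f = 240x^4 + 5x^3
D^3 f = 960x^3 + 15x^2
matching coefficients of g against c_0 f + c_1 Df + … from the top degree down determines the c_i
solution: c_0 = -2, c_1 = -4, c_2 = 0, c_3 = 4

c_0 = -2, c_1 = -4, c_2 = 0, c_3 = 4


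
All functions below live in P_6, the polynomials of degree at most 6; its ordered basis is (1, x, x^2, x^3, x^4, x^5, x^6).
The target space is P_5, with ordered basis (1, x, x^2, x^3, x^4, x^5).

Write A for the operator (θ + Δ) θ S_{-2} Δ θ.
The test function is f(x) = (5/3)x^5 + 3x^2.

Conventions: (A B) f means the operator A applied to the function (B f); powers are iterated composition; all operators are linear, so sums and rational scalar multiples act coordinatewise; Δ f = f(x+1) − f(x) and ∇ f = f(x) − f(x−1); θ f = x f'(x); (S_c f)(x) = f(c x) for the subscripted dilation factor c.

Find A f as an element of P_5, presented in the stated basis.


θ f = (25/3)x^5 + 6x^2
Δ θ f = (125/3)x^4 + (250/3)x^3 + (250/3)x^2 + (161/3)x + 43/3
S_{-2} Δ θ f = (2000/3)x^4 - (2000/3)x^3 + (1000/3)x^2 - (322/3)x + 43/3
θ (S_{-2} Δ θ) f = (8000/3)x^4 - 2000x^3 + (2000/3)x^2 - (322/3)x
θ θ (S_{-2} Δ θ) f = (32000/3)x^4 - 6000x^3 + (4000/3)x^2 - (322/3)x
Δ θ (S_{-2} Δ θ) f = (32000/3)x^3 + 10000x^2 + 6000x + 1226
(θ + Δ) θ (S_{-2} Δ θ) f = (32000/3)x^4 + (14000/3)x^3 + (34000/3)x^2 + (17678/3)x + 1226

the image equals g(x) = (32000/3)x^4 + (14000/3)x^3 + (34000/3)x^2 + (17678/3)x + 1226


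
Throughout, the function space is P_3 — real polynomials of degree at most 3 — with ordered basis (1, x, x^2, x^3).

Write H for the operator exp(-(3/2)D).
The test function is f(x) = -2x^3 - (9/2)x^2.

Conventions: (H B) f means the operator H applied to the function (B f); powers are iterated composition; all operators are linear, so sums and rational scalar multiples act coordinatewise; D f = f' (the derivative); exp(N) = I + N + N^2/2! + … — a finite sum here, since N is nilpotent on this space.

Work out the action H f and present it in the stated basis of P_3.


the image equals g(x) = -2x^3 + (9/2)x^2 - 27/8

order-1 term: 9x^2 + (27/2)x
order-2 term: -(27/2)x - 81/8
order-3 term: 27/4
the series for exp(-(3/2)D) f terminates at order 3
exp(-(3/2)D) f = -2x^3 + (9/2)x^2 - 27/8


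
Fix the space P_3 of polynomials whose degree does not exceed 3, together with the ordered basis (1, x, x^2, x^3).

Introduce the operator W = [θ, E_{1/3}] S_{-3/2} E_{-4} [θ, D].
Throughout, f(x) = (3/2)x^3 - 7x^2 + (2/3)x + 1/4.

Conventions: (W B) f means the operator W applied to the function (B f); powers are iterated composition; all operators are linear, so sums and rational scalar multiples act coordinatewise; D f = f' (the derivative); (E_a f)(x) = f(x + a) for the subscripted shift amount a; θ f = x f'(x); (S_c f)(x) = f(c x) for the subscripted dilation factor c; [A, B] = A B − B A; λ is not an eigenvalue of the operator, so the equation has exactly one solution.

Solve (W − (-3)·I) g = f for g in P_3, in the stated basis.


g(x) = (1/2)x^3 - (7/3)x^2 - (19/36)x - 53/18

write g with unknown coordinates in the stated basis and equate coefficients in (W − (-3)·I) g = f
solving from the highest basis element down gives g = (1/2)x^3 - (7/3)x^2 - (19/36)x - 53/18
check: W g = (9/4)x + 109/12
so W g − (-3)·g = (3/2)x^3 - 7x^2 + (2/3)x + 1/4 = f ✓


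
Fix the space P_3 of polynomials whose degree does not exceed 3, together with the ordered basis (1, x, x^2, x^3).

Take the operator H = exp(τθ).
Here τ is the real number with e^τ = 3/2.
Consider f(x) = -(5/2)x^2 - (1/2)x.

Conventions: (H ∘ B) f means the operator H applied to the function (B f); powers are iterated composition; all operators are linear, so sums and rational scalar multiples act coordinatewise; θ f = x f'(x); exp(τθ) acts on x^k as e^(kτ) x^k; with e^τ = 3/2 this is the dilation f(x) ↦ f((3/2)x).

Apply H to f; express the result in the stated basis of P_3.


the result is g(x) = -(45/8)x^2 - (3/4)x

exp(τθ) x^k = e^(kτ) x^k; with e^τ = 3/2 this sends x^k to (3/2)^k x^k
x ↦ 3/2 x
x^2 ↦ 9/4 x^2
applying this coordinatewise to f: exp(τθ) f = -(45/8)x^2 - (3/4)x


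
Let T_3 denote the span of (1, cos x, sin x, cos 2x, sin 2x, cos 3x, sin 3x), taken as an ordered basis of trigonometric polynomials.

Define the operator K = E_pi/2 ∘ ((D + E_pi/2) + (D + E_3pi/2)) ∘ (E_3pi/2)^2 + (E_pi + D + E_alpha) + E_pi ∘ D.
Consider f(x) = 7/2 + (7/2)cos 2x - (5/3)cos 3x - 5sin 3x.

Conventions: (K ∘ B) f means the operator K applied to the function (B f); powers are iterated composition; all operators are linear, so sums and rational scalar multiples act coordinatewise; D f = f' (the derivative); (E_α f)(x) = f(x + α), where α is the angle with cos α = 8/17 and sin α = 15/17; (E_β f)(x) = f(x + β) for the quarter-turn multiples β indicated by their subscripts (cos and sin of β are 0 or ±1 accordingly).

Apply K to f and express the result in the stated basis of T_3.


E_3pi/2 f = 7/2 - (7/2)cos 2x - 5cos 3x + (5/3)sin 3x
E_3pi/2 E_3pi/2 f = 7/2 + (7/2)cos 2x + (5/3)cos 3x + 5sin 3x
D (E_3pi/2)^2 f = -7sin 2x + 15cos 3x - 5sin 3x
E_pi/2 (E_3pi/2)^2 f = 7/2 - (7/2)cos 2x - 5cos 3x + (5/3)sin 3x
(D + E_pi/2) (E_3pi/2)^2 f = 7/2 - (7/2)cos 2x - 7sin 2x + 10cos 3x - (10/3)sin 3x
D (E_3pi/2)^2 f = -7sin 2x + 15cos 3x - 5sin 3x
E_3pi/2 (E_3pi/2)^2 f = 7/2 - (7/2)cos 2x + 5cos 3x - (5/3)sin 3x
(D + E_3pi/2) (E_3pi/2)^2 f = 7/2 - (7/2)cos 2x - 7sin 2x + 20cos 3x - (20/3)sin 3x
((D + E_pi/2) + (D + E_3pi/2)) (E_3pi/2)^2 f = 7 - 7cos 2x - 14sin 2x + 30cos 3x - 10sin 3x
E_pi/2 ((D + E_pi/2) + (D + E_3pi/2)) (E_3pi/2)^2 f = 7 + 7cos 2x + 14sin 2x + 10cos 3x + 30sin 3x
E_pi f = 7/2 + (7/2)cos 2x + (5/3)cos 3x + 5sin 3x
D f = -7sin 2x - 15cos 3x + 5sin 3x
E_alpha f = 7/2 - (1127/578)cos 2x - (840/289)sin 2x + (31865/14739)cos 3x + (23615/4913)sin 3x
(E_pi + D + E_alpha) f = 7 + (448/289)cos 2x - (2863/289)sin 2x - (54885/4913)cos 3x + (72745/4913)sin 3x
D f = -7sin 2x - 15cos 3x + 5sin 3x
E_pi D f = -7sin 2x + 15cos 3x - 5sin 3x
(E_pi/2 ∘ ((D + E_pi/2) + (D + E_3pi/2)) ∘ (E_3pi/2)^2 + (E_pi + D + E_alpha) + E_pi ∘ D) f = 14 + (2471/289)cos 2x - (840/289)sin 2x + (67940/4913)cos 3x + (195570/4913)sin 3x

g(x) = 14 + (2471/289)cos 2x - (840/289)sin 2x + (67940/4913)cos 3x + (195570/4913)sin 3x


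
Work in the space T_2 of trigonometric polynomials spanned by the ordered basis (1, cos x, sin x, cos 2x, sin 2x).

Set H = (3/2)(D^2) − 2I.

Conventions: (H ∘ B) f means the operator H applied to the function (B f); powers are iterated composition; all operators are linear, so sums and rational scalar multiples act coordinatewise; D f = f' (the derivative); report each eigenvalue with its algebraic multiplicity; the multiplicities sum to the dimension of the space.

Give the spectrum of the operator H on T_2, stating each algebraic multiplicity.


image of 1: -2
image of cos x: -(7/2)cos x
image of sin x: -(7/2)sin x
image of cos 2x: -8cos 2x
image of sin 2x: -8sin 2x
the matrix is diagonal; its diagonal is (-2, -7/2, -7/2, -8, -8)
for a triangular matrix the eigenvalues are the diagonal entries, with algebraic multiplicity their repetition count

λ = -8 (multiplicity 2), λ = -7/2 (multiplicity 2), λ = -2 (multiplicity 1)


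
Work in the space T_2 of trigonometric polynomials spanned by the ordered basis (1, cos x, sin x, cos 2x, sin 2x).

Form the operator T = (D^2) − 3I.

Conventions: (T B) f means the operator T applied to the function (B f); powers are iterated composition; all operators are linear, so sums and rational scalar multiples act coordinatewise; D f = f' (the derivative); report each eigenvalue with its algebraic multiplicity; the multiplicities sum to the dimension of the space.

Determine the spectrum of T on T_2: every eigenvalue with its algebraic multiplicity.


λ = -7 (multiplicity 2), λ = -4 (multiplicity 2), λ = -3 (multiplicity 1)

image of 1: -3
image of cos x: -4cos x
image of sin x: -4sin x
image of cos 2x: -7cos 2x
image of sin 2x: -7sin 2x
the matrix is diagonal; its diagonal is (-3, -4, -4, -7, -7)
for a triangular matrix the eigenvalues are the diagonal entries, with algebraic multiplicity their repetition count


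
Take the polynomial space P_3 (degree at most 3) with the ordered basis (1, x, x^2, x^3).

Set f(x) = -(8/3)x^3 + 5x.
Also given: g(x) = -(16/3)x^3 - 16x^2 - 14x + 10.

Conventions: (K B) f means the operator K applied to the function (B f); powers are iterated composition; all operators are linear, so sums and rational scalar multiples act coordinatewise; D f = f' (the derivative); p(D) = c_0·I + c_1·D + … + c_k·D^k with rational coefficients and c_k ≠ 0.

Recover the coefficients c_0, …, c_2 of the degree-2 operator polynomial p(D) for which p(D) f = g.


p(D) = 2·I + 2·D + (3/2)·D^2, i.e. c_0 = 2, c_1 = 2, c_2 = 3/2

D^0 f = -(8/3)x^3 + 5x
D^1 f = -8x^2 + 5
D^2 f = -16x
matching coefficients of g against c_0 f + c_1 Df + … from the top degree down determines the c_i
solution: c_0 = 2, c_1 = 2, c_2 = 3/2


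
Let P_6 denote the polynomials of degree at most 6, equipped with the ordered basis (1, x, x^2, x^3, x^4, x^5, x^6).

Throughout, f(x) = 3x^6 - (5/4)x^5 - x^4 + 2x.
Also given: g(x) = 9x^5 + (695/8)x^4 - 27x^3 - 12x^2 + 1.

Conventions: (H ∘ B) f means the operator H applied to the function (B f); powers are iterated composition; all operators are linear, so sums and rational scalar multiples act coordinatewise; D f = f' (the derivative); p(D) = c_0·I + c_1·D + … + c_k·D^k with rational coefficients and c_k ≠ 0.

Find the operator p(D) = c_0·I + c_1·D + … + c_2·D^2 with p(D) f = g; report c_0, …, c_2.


D^0 f = 3x^6 - (5/4)x^5 - x^4 + 2x
D^1 f = 18x^5 - (25/4)x^4 - 4x^3 + 2
D^2 f = 90x^4 - 25x^3 - 12x^2
matching coefficients of g against c_0 f + c_1 Df + … from the top degree down determines the c_i
solution: c_0 = 0, c_1 = 1/2, c_2 = 1

p(D) = (1/2)·D + D^2, i.e. c_0 = 0, c_1 = 1/2, c_2 = 1


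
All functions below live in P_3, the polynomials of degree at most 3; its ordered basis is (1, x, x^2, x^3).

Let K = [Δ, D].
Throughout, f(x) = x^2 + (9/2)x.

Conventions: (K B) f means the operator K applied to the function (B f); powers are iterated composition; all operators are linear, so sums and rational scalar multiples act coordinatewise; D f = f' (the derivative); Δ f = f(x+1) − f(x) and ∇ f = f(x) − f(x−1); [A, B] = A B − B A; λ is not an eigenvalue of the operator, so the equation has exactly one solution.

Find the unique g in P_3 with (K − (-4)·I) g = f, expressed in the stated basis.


the image equals g(x) = (1/4)x^2 + (9/8)x

write g with unknown coordinates in the stated basis and equate coefficients in (K − (-4)·I) g = f
solving from the highest basis element down gives g = (1/4)x^2 + (9/8)x
check: K g = 0
so K g − (-4)·g = x^2 + (9/2)x = f ✓


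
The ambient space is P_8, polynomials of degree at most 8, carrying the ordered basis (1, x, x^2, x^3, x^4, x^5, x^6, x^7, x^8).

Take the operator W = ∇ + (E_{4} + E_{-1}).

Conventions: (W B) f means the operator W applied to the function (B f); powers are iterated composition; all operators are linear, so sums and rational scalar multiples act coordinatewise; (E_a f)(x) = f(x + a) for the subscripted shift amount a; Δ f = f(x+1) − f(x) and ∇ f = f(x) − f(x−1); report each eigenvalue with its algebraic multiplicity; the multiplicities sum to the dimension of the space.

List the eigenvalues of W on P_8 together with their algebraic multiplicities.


image of 1: 2
image of x: 2x + 4
image of x^2: 2x^2 + 8x + 16
image of x^3: 2x^3 + 12x^2 + 48x + 64
image of x^4: 2x^4 + 16x^3 + 96x^2 + 256x + 256
image of x^5: 2x^5 + 20x^4 + 160x^3 + 640x^2 + 1280x + 1024
image of x^6: 2x^6 + 24x^5 + 240x^4 + 1280x^3 + 3840x^2 + 6144x + 4096
image of x^7: 2x^7 + 28x^6 + 336x^5 + 2240x^4 + 8960x^3 + 21504x^2 + 28672x + 16384
image of x^8: 2x^8 + 32x^7 + 448x^6 + 3584x^5 + 17920x^4 + 57344x^3 + 114688x^2 + 131072x + 65536
the matrix is upper triangular; its diagonal is (2, 2, 2, 2, 2, 2, 2, 2, 2)
for a triangular matrix the eigenvalues are the diagonal entries, with algebraic multiplicity their repetition count

λ = 2 (multiplicity 9)


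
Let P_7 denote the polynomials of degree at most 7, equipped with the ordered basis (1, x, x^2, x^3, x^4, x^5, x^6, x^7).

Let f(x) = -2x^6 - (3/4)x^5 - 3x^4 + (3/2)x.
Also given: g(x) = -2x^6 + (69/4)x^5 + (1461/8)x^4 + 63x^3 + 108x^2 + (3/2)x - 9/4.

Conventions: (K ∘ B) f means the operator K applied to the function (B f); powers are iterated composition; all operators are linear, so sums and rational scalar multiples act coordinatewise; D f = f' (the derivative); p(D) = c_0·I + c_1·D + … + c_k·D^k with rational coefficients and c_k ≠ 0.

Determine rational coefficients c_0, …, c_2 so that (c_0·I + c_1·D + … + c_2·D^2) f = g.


c_0 = 1, c_1 = -3/2, c_2 = -3

D^0 f = -2x^6 - (3/4)x^5 - 3x^4 + (3/2)x
D^1 f = -12x^5 - (15/4)x^4 - 12x^3 + 3/2
D^2 f = -60x^4 - 15x^3 - 36x^2
matching coefficients of g against c_0 f + c_1 Df + … from the top degree down determines the c_i
solution: c_0 = 1, c_1 = -3/2, c_2 = -3


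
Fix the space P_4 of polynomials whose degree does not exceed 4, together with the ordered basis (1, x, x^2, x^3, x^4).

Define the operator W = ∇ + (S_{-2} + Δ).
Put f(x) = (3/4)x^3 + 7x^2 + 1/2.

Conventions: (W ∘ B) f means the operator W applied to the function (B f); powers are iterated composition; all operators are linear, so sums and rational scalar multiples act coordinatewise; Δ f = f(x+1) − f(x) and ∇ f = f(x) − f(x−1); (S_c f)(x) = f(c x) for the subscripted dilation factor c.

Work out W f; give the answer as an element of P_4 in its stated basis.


the image equals g(x) = -6x^3 + (65/2)x^2 + 28x + 2

∇ f = (9/4)x^2 + (47/4)x - 25/4
S_{-2} f = -6x^3 + 28x^2 + 1/2
Δ f = (9/4)x^2 + (65/4)x + 31/4
(S_{-2} + Δ) f = -6x^3 + (121/4)x^2 + (65/4)x + 33/4
(∇ + (S_{-2} + Δ)) f = -6x^3 + (65/2)x^2 + 28x + 2


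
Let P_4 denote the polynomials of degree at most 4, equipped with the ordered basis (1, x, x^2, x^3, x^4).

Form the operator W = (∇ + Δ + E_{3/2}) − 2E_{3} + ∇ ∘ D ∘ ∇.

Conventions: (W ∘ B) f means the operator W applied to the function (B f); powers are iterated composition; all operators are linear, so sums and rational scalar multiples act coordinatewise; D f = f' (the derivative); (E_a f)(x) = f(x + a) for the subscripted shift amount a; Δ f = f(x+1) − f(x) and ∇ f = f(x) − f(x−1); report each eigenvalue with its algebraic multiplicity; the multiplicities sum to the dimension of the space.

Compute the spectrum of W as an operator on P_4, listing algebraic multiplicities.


λ = -1 (multiplicity 5)

image of 1: -1
image of x: -x - 5/2
image of x^2: -x^2 - 5x - 63/4
image of x^3: -x^3 - (15/2)x^2 - (189/4)x - 341/8
image of x^4: -x^4 - 10x^3 - (189/2)x^2 - (341/2)x - 2895/16
the matrix is upper triangular; its diagonal is (-1, -1, -1, -1, -1)
for a triangular matrix the eigenvalues are the diagonal entries, with algebraic multiplicity their repetition count


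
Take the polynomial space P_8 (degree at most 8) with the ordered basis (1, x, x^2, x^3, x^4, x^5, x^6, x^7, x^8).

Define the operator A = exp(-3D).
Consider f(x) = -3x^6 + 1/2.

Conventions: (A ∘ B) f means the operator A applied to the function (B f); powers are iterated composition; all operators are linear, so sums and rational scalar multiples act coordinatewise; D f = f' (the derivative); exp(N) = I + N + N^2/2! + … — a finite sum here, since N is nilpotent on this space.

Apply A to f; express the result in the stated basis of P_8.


g(x) = -3x^6 + 54x^5 - 405x^4 + 1620x^3 - 3645x^2 + 4374x - 4373/2

order-1 term: 54x^5
order-2 term: -405x^4
order-3 term: 1620x^3
order-4 term: -3645x^2
order-5 term: 4374x
order-6 term: -2187
the series for exp(-3D) f terminates at order 6
exp(-3D) f = -3x^6 + 54x^5 - 405x^4 + 1620x^3 - 3645x^2 + 4374x - 4373/2


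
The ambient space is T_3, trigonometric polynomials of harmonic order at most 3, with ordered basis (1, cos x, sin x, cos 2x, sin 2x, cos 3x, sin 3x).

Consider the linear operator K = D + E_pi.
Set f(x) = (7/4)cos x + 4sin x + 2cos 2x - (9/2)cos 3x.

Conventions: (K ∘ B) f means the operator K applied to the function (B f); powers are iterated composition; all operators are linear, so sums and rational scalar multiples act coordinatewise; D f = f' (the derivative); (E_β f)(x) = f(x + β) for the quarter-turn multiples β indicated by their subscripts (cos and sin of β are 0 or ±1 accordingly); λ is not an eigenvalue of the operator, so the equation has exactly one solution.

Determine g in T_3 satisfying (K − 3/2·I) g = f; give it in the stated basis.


the image equals g(x) = -(67/58)cos x - (33/29)sin x - (4/17)cos 2x + (16/17)sin 2x + (45/61)cos 3x - (54/61)sin 3x

write g with unknown coordinates in the stated basis and equate coefficients in (K − 3/2·I) g = f
solving from the highest basis element down gives g = -(67/58)cos x - (33/29)sin x - (4/17)cos 2x + (16/17)sin 2x + (45/61)cos 3x - (54/61)sin 3x
check: K g = (1/58)cos x + (133/58)sin x + (28/17)cos 2x + (24/17)sin 2x - (207/61)cos 3x - (81/61)sin 3x
so K g − 3/2·g = (7/4)cos x + 4sin x + 2cos 2x - (9/2)cos 3x = f ✓


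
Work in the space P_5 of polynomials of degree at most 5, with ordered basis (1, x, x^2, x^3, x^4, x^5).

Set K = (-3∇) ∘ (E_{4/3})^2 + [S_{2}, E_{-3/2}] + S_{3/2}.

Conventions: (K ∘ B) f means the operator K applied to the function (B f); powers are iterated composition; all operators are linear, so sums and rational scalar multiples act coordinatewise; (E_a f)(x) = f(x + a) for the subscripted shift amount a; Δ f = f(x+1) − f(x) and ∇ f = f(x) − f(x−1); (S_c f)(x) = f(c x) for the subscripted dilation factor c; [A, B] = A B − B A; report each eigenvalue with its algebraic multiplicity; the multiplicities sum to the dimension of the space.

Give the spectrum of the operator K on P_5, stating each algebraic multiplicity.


image of 1: 1
image of x: (3/2)x - 3/2
image of x^2: (9/4)x^2 - 79/4
image of x^3: (27/8)x^3 + 9x^2 - (159/2)x - 155/8
image of x^4: (81/16)x^4 + 36x^3 - 240x^2 + 17x - 29447/144
image of x^5: (243/32)x^5 + 105x^4 - 670x^3 + 515x^2 - (100955/72)x - 112801/864
the matrix is upper triangular; its diagonal is (1, 3/2, 9/4, 27/8, 81/16, 243/32)
for a triangular matrix the eigenvalues are the diagonal entries, with algebraic multiplicity their repetition count

λ = 1 (multiplicity 1), λ = 3/2 (multiplicity 1), λ = 9/4 (multiplicity 1), λ = 27/8 (multiplicity 1), λ = 81/16 (multiplicity 1), λ = 243/32 (multiplicity 1)


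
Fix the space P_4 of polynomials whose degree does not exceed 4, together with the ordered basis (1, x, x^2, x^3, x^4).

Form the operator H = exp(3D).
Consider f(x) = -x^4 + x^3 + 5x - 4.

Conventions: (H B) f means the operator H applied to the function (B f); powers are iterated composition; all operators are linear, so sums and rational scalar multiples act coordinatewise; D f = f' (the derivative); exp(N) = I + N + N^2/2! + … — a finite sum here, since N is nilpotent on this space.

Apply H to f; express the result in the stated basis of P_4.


order-1 term: -12x^3 + 9x^2 + 15
order-2 term: -54x^2 + 27x
order-3 term: -108x + 27
order-4 term: -81
the series for exp(3D) f terminates at order 4
exp(3D) f = -x^4 - 11x^3 - 45x^2 - 76x - 43

the result is g(x) = -x^4 - 11x^3 - 45x^2 - 76x - 43


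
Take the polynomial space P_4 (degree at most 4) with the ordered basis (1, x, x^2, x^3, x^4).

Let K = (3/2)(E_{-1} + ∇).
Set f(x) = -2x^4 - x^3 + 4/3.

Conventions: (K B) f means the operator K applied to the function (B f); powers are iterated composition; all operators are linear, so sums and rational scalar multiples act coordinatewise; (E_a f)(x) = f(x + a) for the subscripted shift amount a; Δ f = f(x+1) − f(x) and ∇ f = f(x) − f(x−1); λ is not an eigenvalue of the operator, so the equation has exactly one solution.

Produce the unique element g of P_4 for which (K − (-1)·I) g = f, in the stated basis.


the result is g(x) = -(4/5)x^4 - (2/5)x^3 + 8/15

write g with unknown coordinates in the stated basis and equate coefficients in (K − (-1)·I) g = f
solving from the highest basis element down gives g = -(4/5)x^4 - (2/5)x^3 + 8/15
check: K g = -(6/5)x^4 - (3/5)x^3 + 4/5
so K g − (-1)·g = -2x^4 - x^3 + 4/3 = f ✓


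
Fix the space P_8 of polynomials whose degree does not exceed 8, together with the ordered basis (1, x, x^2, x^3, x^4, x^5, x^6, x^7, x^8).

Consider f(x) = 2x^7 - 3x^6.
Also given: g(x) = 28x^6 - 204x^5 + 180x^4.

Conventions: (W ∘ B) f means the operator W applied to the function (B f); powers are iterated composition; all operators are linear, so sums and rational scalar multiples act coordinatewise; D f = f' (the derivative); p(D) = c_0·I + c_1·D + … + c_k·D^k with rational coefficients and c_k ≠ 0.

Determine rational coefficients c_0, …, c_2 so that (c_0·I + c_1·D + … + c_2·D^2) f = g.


p(D) = 2·D − 2·D^2, i.e. c_0 = 0, c_1 = 2, c_2 = -2

D^0 f = 2x^7 - 3x^6
D^1 f = 14x^6 - 18x^5
D^2 f = 84x^5 - 90x^4
matching coefficients of g against c_0 f + c_1 Df + … from the top degree down determines the c_i
solution: c_0 = 0, c_1 = 2, c_2 = -2


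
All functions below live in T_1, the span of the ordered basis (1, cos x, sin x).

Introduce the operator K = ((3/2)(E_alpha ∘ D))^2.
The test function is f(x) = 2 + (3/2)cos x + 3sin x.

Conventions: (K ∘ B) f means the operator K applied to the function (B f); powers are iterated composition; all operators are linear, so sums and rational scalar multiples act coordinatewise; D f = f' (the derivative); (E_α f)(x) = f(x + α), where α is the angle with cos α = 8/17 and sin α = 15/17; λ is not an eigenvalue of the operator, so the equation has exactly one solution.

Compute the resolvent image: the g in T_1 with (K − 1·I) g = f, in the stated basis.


write g with unknown coordinates in the stated basis and equate coefficients in (K − 1·I) g = f
solving from the highest basis element down gives g = -2 + (27678/16441)cos x - (9444/16441)sin x
check: K g = (104679/32882)cos x + (39879/16441)sin x
so K g − 1·g = 2 + (3/2)cos x + 3sin x = f ✓

g(x) = -2 + (27678/16441)cos x - (9444/16441)sin x
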